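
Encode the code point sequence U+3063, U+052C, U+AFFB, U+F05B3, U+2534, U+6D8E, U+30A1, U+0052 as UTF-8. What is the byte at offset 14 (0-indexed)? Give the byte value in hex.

0xB4

U+3063 → 3-byte form E3 81 A3 at offsets 0–2.
U+052C → 2-byte form D4 AC at offsets 3–4.
U+AFFB → 3-byte form EA BF BB at offsets 5–7.
U+F05B3 → 4-byte form F3 B0 96 B3 at offsets 8–11.
U+2534 → 3-byte form E2 94 B4 at offsets 12–14.
Offset 14 falls in char 5's range; it's byte 3 of E2 94 B4 = 0xB4.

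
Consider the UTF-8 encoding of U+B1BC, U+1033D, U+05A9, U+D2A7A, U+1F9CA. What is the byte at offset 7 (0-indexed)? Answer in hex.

U+B1BC → 3-byte form EB 86 BC at offsets 0–2.
U+1033D → 4-byte form F0 90 8C BD at offsets 3–6.
U+05A9 → 2-byte form D6 A9 at offsets 7–8.
Offset 7 falls in char 3's range; it's byte 1 of D6 A9 = 0xD6.

0xD6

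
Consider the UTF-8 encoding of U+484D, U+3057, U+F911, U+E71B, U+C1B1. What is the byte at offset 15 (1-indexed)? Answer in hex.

0xB1

1-indexed offset 15 is 0-indexed offset 14.
U+484D → 3-byte form E4 A1 8D at offsets 0–2.
U+3057 → 3-byte form E3 81 97 at offsets 3–5.
U+F911 → 3-byte form EF A4 91 at offsets 6–8.
U+E71B → 3-byte form EE 9C 9B at offsets 9–11.
U+C1B1 → 3-byte form EC 86 B1 at offsets 12–14.
Offset 14 falls in char 5's range; it's byte 3 of EC 86 B1 = 0xB1.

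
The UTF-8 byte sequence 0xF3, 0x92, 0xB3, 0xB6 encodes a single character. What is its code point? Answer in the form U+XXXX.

U+D2CF6

Leading byte 0xF3 = 11110011 matches 11110xxx → 4-byte sequence.
Byte 1: 0xF3 = 11110011, payload 011 (3 bits).
Byte 2: 0x92 = 10010010 (10xxxxxx ✓), payload 010010.
Byte 3: 0xB3 = 10110011 (10xxxxxx ✓), payload 110011.
Byte 4: 0xB6 = 10110110 (10xxxxxx ✓), payload 110110.
Concatenate: 011010010110011110110 = 0xD2CF6 (21 bits → U+D2CF6).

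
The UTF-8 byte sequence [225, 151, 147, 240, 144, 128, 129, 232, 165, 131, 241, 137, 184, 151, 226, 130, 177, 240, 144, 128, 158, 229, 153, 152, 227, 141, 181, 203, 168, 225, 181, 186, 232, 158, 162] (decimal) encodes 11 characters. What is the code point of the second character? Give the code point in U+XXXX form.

U+10001

Offset 0: leading byte 0xE1 = 11100001 → 3-byte char #1 = E1 97 93.
Offset 3: leading byte 0xF0 = 11110000 → 4-byte char #2 = F0 90 80 81.
Leading byte 0xF0 = 11110000 matches 11110xxx → 4-byte sequence.
Byte 1: 0xF0 = 11110000, payload 000 (3 bits).
Byte 2: 0x90 = 10010000 (10xxxxxx ✓), payload 010000.
Byte 3: 0x80 = 10000000 (10xxxxxx ✓), payload 000000.
Byte 4: 0x81 = 10000001 (10xxxxxx ✓), payload 000001.
Concatenate: 000010000000000000001 = 0x10001 (21 bits → U+10001).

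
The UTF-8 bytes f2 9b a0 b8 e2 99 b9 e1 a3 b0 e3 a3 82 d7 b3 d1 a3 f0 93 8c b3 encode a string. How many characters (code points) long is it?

7

Byte at offset 0: 0xF2 = 11110010 → 4-byte char (#1). Advance 4.
Byte at offset 4: 0xE2 = 11100010 → 3-byte char (#2). Advance 3.
Byte at offset 7: 0xE1 = 11100001 → 3-byte char (#3). Advance 3.
Byte at offset 10: 0xE3 = 11100011 → 3-byte char (#4). Advance 3.
Byte at offset 13: 0xD7 = 11010111 → 2-byte char (#5). Advance 2.
Byte at offset 15: 0xD1 = 11010001 → 2-byte char (#6). Advance 2.
Byte at offset 17: 0xF0 = 11110000 → 4-byte char (#7). Advance 4.
Reached end at offset 21 after 7 code points.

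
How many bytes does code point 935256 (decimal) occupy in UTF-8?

U+E4558 = 0xE4558. UTF-8 uses 1 byte below 0x80, 2 below 0x800, 3 below 0x10000, 4 up to 0x10FFFF. 0xE4558 is in U+10000–U+10FFFF → 4 bytes.

4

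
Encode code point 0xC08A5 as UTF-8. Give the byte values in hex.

F3 80 A2 A5

U+C08A5 = 0xC08A5 = 788645 decimal. In range U+10000–U+10FFFF → 4-byte form: 11110xxx 10xxxxxx 10xxxxxx 10xxxxxx.
Binary (21 bits): 011000000100010100101.
Split 3+6+6+6: 011 | 000000 | 100010 | 100101.
Byte 1: 11110011 = 0xF3.
Byte 2: 10000000 = 0x80.
Byte 3: 10100010 = 0xA2.
Byte 4: 10100101 = 0xA5.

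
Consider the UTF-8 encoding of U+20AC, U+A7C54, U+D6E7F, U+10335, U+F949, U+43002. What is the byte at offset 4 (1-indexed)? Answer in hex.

1-indexed offset 4 is 0-indexed offset 3.
U+20AC → 3-byte form E2 82 AC at offsets 0–2.
U+A7C54 → 4-byte form F2 A7 B1 94 at offsets 3–6.
Offset 3 falls in char 2's range; it's byte 1 of F2 A7 B1 94 = 0xF2.

0xF2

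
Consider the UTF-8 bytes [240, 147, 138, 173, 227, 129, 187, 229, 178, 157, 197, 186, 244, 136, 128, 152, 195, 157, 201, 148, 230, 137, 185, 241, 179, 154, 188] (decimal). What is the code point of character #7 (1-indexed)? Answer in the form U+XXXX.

U+0254

Offset 0: leading byte 0xF0 = 11110000 → 4-byte char #1 = F0 93 8A AD.
Offset 4: leading byte 0xE3 = 11100011 → 3-byte char #2 = E3 81 BB.
Offset 7: leading byte 0xE5 = 11100101 → 3-byte char #3 = E5 B2 9D.
Offset 10: leading byte 0xC5 = 11000101 → 2-byte char #4 = C5 BA.
Offset 12: leading byte 0xF4 = 11110100 → 4-byte char #5 = F4 88 80 98.
Offset 16: leading byte 0xC3 = 11000011 → 2-byte char #6 = C3 9D.
Offset 18: leading byte 0xC9 = 11001001 → 2-byte char #7 = C9 94.
Leading byte 0xC9 = 11001001 matches 110xxxxx → 2-byte sequence.
Byte 1: 0xC9 = 11001001, payload 01001 (5 bits).
Byte 2: 0x94 = 10010100 (10xxxxxx ✓), payload 010100.
Concatenate: 01001010100 = 0x254 (11 bits → U+0254).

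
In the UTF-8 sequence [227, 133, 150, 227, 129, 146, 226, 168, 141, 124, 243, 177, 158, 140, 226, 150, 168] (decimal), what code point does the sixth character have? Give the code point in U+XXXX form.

U+25A8

Offset 0: leading byte 0xE3 = 11100011 → 3-byte char #1 = E3 85 96.
Offset 3: leading byte 0xE3 = 11100011 → 3-byte char #2 = E3 81 92.
Offset 6: leading byte 0xE2 = 11100010 → 3-byte char #3 = E2 A8 8D.
Offset 9: leading byte 0x7C = 01111100 → 1-byte char #4 = 7C.
Offset 10: leading byte 0xF3 = 11110011 → 4-byte char #5 = F3 B1 9E 8C.
Offset 14: leading byte 0xE2 = 11100010 → 3-byte char #6 = E2 96 A8.
Leading byte 0xE2 = 11100010 matches 1110xxxx → 3-byte sequence.
Byte 1: 0xE2 = 11100010, payload 0010 (4 bits).
Byte 2: 0x96 = 10010110 (10xxxxxx ✓), payload 010110.
Byte 3: 0xA8 = 10101000 (10xxxxxx ✓), payload 101000.
Concatenate: 0010010110101000 = 0x25A8 (16 bits → U+25A8).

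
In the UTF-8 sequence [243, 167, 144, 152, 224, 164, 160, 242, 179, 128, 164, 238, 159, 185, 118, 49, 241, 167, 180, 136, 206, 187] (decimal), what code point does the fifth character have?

Offset 0: leading byte 0xF3 = 11110011 → 4-byte char #1 = F3 A7 90 98.
Offset 4: leading byte 0xE0 = 11100000 → 3-byte char #2 = E0 A4 A0.
Offset 7: leading byte 0xF2 = 11110010 → 4-byte char #3 = F2 B3 80 A4.
Offset 11: leading byte 0xEE = 11101110 → 3-byte char #4 = EE 9F B9.
Offset 14: leading byte 0x76 = 01110110 → 1-byte char #5 = 76.
Leading byte 0x76 = 01110110 matches 0xxxxxxx → 1-byte sequence.
Byte 1: 0x76 = 01110110, payload 1110110 (7 bits).
Concatenate: 1110110 = 0x76 (7 bits → U+0076).

U+0076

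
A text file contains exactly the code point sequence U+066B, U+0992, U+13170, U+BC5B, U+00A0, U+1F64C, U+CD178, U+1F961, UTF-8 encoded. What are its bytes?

U+066B: 2-byte form → D9 AB.
U+0992: 3-byte form → E0 A6 92.
U+13170: 4-byte form → F0 93 85 B0.
U+BC5B: 3-byte form → EB B1 9B.
U+00A0: 2-byte form → C2 A0.
U+1F64C: 4-byte form → F0 9F 99 8C.
U+CD178: 4-byte form → F3 8D 85 B8.
U+1F961: 4-byte form → F0 9F A5 A1.
Concatenated (26 bytes): D9 AB E0 A6 92 F0 93 85 B0 EB B1 9B C2 A0 F0 9F 99 8C F3 8D 85 B8 F0 9F A5 A1.

D9 AB E0 A6 92 F0 93 85 B0 EB B1 9B C2 A0 F0 9F 99 8C F3 8D 85 B8 F0 9F A5 A1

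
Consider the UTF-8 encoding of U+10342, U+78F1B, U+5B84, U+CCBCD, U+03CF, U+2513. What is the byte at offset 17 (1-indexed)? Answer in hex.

1-indexed offset 17 is 0-indexed offset 16.
U+10342 → 4-byte form F0 90 8D 82 at offsets 0–3.
U+78F1B → 4-byte form F1 B8 BC 9B at offsets 4–7.
U+5B84 → 3-byte form E5 AE 84 at offsets 8–10.
U+CCBCD → 4-byte form F3 8C AF 8D at offsets 11–14.
U+03CF → 2-byte form CF 8F at offsets 15–16.
Offset 16 falls in char 5's range; it's byte 2 of CF 8F = 0x8F.

0x8F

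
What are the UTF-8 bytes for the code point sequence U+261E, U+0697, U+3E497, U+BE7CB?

U+261E: 3-byte form → E2 98 9E.
U+0697: 2-byte form → DA 97.
U+3E497: 4-byte form → F0 BE 92 97.
U+BE7CB: 4-byte form → F2 BE 9F 8B.
Concatenated (13 bytes): E2 98 9E DA 97 F0 BE 92 97 F2 BE 9F 8B.

E2 98 9E DA 97 F0 BE 92 97 F2 BE 9F 8B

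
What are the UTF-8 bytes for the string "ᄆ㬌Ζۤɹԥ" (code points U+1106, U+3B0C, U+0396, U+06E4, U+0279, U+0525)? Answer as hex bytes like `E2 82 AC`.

E1 84 86 E3 AC 8C CE 96 DB A4 C9 B9 D4 A5

U+1106: 3-byte form → E1 84 86.
U+3B0C: 3-byte form → E3 AC 8C.
U+0396: 2-byte form → CE 96.
U+06E4: 2-byte form → DB A4.
U+0279: 2-byte form → C9 B9.
U+0525: 2-byte form → D4 A5.
Concatenated (14 bytes): E1 84 86 E3 AC 8C CE 96 DB A4 C9 B9 D4 A5.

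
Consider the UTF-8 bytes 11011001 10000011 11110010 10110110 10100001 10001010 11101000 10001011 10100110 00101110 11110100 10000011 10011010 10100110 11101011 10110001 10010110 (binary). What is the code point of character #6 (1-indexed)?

U+BC56

Offset 0: leading byte 0xD9 = 11011001 → 2-byte char #1 = D9 83.
Offset 2: leading byte 0xF2 = 11110010 → 4-byte char #2 = F2 B6 A1 8A.
Offset 6: leading byte 0xE8 = 11101000 → 3-byte char #3 = E8 8B A6.
Offset 9: leading byte 0x2E = 00101110 → 1-byte char #4 = 2E.
Offset 10: leading byte 0xF4 = 11110100 → 4-byte char #5 = F4 83 9A A6.
Offset 14: leading byte 0xEB = 11101011 → 3-byte char #6 = EB B1 96.
Leading byte 0xEB = 11101011 matches 1110xxxx → 3-byte sequence.
Byte 1: 0xEB = 11101011, payload 1011 (4 bits).
Byte 2: 0xB1 = 10110001 (10xxxxxx ✓), payload 110001.
Byte 3: 0x96 = 10010110 (10xxxxxx ✓), payload 010110.
Concatenate: 1011110001010110 = 0xBC56 (16 bits → U+BC56).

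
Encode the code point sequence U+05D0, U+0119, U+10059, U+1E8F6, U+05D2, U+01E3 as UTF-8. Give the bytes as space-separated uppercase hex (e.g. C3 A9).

D7 90 C4 99 F0 90 81 99 F0 9E A3 B6 D7 92 C7 A3

U+05D0: 2-byte form → D7 90.
U+0119: 2-byte form → C4 99.
U+10059: 4-byte form → F0 90 81 99.
U+1E8F6: 4-byte form → F0 9E A3 B6.
U+05D2: 2-byte form → D7 92.
U+01E3: 2-byte form → C7 A3.
Concatenated (16 bytes): D7 90 C4 99 F0 90 81 99 F0 9E A3 B6 D7 92 C7 A3.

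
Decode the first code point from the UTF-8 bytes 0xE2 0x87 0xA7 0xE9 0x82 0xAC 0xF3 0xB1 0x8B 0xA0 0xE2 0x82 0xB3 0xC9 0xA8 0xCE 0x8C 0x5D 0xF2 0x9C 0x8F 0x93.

Offset 0: leading byte 0xE2 = 11100010 → 3-byte char #1 = E2 87 A7.
Leading byte 0xE2 = 11100010 matches 1110xxxx → 3-byte sequence.
Byte 1: 0xE2 = 11100010, payload 0010 (4 bits).
Byte 2: 0x87 = 10000111 (10xxxxxx ✓), payload 000111.
Byte 3: 0xA7 = 10100111 (10xxxxxx ✓), payload 100111.
Concatenate: 0010000111100111 = 0x21E7 (16 bits → U+21E7).

U+21E7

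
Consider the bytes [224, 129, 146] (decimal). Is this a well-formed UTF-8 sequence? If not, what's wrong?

Leading byte 0xE0 = 11100000 → 3-byte form.
Continuation bytes all match 10xxxxxx. Payload decodes to 0x52.
But 0x52 < 0x800, the minimum for a 3-byte sequence — this is an overlong encoding.

invalid (overlong encoding)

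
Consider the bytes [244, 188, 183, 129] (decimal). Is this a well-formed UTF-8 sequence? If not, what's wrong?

invalid (encodes a value above U+10FFFF)

Leading byte 0xF4 = 11110100 → 4-byte form.
Payload = 0x13CDC1, which exceeds U+10FFFF, the maximum Unicode code point. (Leading bytes F5–FF, or F4 followed by ≥ 0x90, are invalid.)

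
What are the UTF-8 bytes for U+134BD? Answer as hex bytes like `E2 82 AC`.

F0 93 92 BD

U+134BD = 0x134BD = 79037 decimal. In range U+10000–U+10FFFF → 4-byte form: 11110xxx 10xxxxxx 10xxxxxx 10xxxxxx.
Binary (21 bits): 000010011010010111101.
Split 3+6+6+6: 000 | 010011 | 010010 | 111101.
Byte 1: 11110000 = 0xF0.
Byte 2: 10010011 = 0x93.
Byte 3: 10010010 = 0x92.
Byte 4: 10111101 = 0xBD.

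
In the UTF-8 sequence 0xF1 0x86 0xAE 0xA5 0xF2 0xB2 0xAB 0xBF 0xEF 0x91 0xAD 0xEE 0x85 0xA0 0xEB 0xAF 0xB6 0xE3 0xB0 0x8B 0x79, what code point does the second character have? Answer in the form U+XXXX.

U+B2AFF

Offset 0: leading byte 0xF1 = 11110001 → 4-byte char #1 = F1 86 AE A5.
Offset 4: leading byte 0xF2 = 11110010 → 4-byte char #2 = F2 B2 AB BF.
Leading byte 0xF2 = 11110010 matches 11110xxx → 4-byte sequence.
Byte 1: 0xF2 = 11110010, payload 010 (3 bits).
Byte 2: 0xB2 = 10110010 (10xxxxxx ✓), payload 110010.
Byte 3: 0xAB = 10101011 (10xxxxxx ✓), payload 101011.
Byte 4: 0xBF = 10111111 (10xxxxxx ✓), payload 111111.
Concatenate: 010110010101011111111 = 0xB2AFF (21 bits → U+B2AFF).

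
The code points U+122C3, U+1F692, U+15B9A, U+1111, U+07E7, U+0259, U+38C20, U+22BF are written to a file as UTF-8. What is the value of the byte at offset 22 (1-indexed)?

1-indexed offset 22 is 0-indexed offset 21.
U+122C3 → 4-byte form F0 92 8B 83 at offsets 0–3.
U+1F692 → 4-byte form F0 9F 9A 92 at offsets 4–7.
U+15B9A → 4-byte form F0 95 AE 9A at offsets 8–11.
U+1111 → 3-byte form E1 84 91 at offsets 12–14.
U+07E7 → 2-byte form DF A7 at offsets 15–16.
U+0259 → 2-byte form C9 99 at offsets 17–18.
U+38C20 → 4-byte form F0 B8 B0 A0 at offsets 19–22.
Offset 21 falls in char 7's range; it's byte 3 of F0 B8 B0 A0 = 0xB0.

0xB0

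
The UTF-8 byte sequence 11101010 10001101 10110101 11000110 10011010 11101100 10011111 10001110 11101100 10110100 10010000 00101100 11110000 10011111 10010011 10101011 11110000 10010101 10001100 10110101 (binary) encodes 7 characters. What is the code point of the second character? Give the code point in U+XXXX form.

U+019A

Offset 0: leading byte 0xEA = 11101010 → 3-byte char #1 = EA 8D B5.
Offset 3: leading byte 0xC6 = 11000110 → 2-byte char #2 = C6 9A.
Leading byte 0xC6 = 11000110 matches 110xxxxx → 2-byte sequence.
Byte 1: 0xC6 = 11000110, payload 00110 (5 bits).
Byte 2: 0x9A = 10011010 (10xxxxxx ✓), payload 011010.
Concatenate: 00110011010 = 0x19A (11 bits → U+019A).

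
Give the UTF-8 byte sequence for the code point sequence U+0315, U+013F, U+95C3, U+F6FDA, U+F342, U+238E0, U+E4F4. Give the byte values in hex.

CC 95 C4 BF E9 97 83 F3 B6 BF 9A EF 8D 82 F0 A3 A3 A0 EE 93 B4

U+0315: 2-byte form → CC 95.
U+013F: 2-byte form → C4 BF.
U+95C3: 3-byte form → E9 97 83.
U+F6FDA: 4-byte form → F3 B6 BF 9A.
U+F342: 3-byte form → EF 8D 82.
U+238E0: 4-byte form → F0 A3 A3 A0.
U+E4F4: 3-byte form → EE 93 B4.
Concatenated (21 bytes): CC 95 C4 BF E9 97 83 F3 B6 BF 9A EF 8D 82 F0 A3 A3 A0 EE 93 B4.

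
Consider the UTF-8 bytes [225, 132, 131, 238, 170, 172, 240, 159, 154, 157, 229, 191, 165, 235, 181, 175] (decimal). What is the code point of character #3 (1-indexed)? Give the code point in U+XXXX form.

U+1F69D

Offset 0: leading byte 0xE1 = 11100001 → 3-byte char #1 = E1 84 83.
Offset 3: leading byte 0xEE = 11101110 → 3-byte char #2 = EE AA AC.
Offset 6: leading byte 0xF0 = 11110000 → 4-byte char #3 = F0 9F 9A 9D.
Leading byte 0xF0 = 11110000 matches 11110xxx → 4-byte sequence.
Byte 1: 0xF0 = 11110000, payload 000 (3 bits).
Byte 2: 0x9F = 10011111 (10xxxxxx ✓), payload 011111.
Byte 3: 0x9A = 10011010 (10xxxxxx ✓), payload 011010.
Byte 4: 0x9D = 10011101 (10xxxxxx ✓), payload 011101.
Concatenate: 000011111011010011101 = 0x1F69D (21 bits → U+1F69D).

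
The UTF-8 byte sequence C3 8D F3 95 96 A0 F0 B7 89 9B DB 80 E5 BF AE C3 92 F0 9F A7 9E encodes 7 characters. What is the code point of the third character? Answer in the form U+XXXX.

Offset 0: leading byte 0xC3 = 11000011 → 2-byte char #1 = C3 8D.
Offset 2: leading byte 0xF3 = 11110011 → 4-byte char #2 = F3 95 96 A0.
Offset 6: leading byte 0xF0 = 11110000 → 4-byte char #3 = F0 B7 89 9B.
Leading byte 0xF0 = 11110000 matches 11110xxx → 4-byte sequence.
Byte 1: 0xF0 = 11110000, payload 000 (3 bits).
Byte 2: 0xB7 = 10110111 (10xxxxxx ✓), payload 110111.
Byte 3: 0x89 = 10001001 (10xxxxxx ✓), payload 001001.
Byte 4: 0x9B = 10011011 (10xxxxxx ✓), payload 011011.
Concatenate: 000110111001001011011 = 0x3725B (21 bits → U+3725B).

U+3725B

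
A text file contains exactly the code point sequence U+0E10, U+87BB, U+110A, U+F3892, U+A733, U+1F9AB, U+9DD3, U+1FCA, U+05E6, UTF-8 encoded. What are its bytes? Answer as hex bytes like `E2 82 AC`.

E0 B8 90 E8 9E BB E1 84 8A F3 B3 A2 92 EA 9C B3 F0 9F A6 AB E9 B7 93 E1 BF 8A D7 A6

U+0E10: 3-byte form → E0 B8 90.
U+87BB: 3-byte form → E8 9E BB.
U+110A: 3-byte form → E1 84 8A.
U+F3892: 4-byte form → F3 B3 A2 92.
U+A733: 3-byte form → EA 9C B3.
U+1F9AB: 4-byte form → F0 9F A6 AB.
U+9DD3: 3-byte form → E9 B7 93.
U+1FCA: 3-byte form → E1 BF 8A.
U+05E6: 2-byte form → D7 A6.
Concatenated (28 bytes): E0 B8 90 E8 9E BB E1 84 8A F3 B3 A2 92 EA 9C B3 F0 9F A6 AB E9 B7 93 E1 BF 8A D7 A6.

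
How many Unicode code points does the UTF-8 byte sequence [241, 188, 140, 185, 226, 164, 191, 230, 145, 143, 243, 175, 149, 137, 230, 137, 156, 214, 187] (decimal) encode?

Byte at offset 0: 0xF1 = 11110001 → 4-byte char (#1). Advance 4.
Byte at offset 4: 0xE2 = 11100010 → 3-byte char (#2). Advance 3.
Byte at offset 7: 0xE6 = 11100110 → 3-byte char (#3). Advance 3.
Byte at offset 10: 0xF3 = 11110011 → 4-byte char (#4). Advance 4.
Byte at offset 14: 0xE6 = 11100110 → 3-byte char (#5). Advance 3.
Byte at offset 17: 0xD6 = 11010110 → 2-byte char (#6). Advance 2.
Reached end at offset 19 after 6 code points.

6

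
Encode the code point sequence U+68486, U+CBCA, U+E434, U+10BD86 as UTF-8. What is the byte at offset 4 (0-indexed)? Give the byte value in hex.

0xEC

U+68486 → 4-byte form F1 A8 92 86 at offsets 0–3.
U+CBCA → 3-byte form EC AF 8A at offsets 4–6.
Offset 4 falls in char 2's range; it's byte 1 of EC AF 8A = 0xEC.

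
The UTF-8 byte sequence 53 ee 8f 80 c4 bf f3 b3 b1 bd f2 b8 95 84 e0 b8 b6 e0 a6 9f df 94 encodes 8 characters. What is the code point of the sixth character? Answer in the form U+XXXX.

U+0E36

Offset 0: leading byte 0x53 = 01010011 → 1-byte char #1 = 53.
Offset 1: leading byte 0xEE = 11101110 → 3-byte char #2 = EE 8F 80.
Offset 4: leading byte 0xC4 = 11000100 → 2-byte char #3 = C4 BF.
Offset 6: leading byte 0xF3 = 11110011 → 4-byte char #4 = F3 B3 B1 BD.
Offset 10: leading byte 0xF2 = 11110010 → 4-byte char #5 = F2 B8 95 84.
Offset 14: leading byte 0xE0 = 11100000 → 3-byte char #6 = E0 B8 B6.
Leading byte 0xE0 = 11100000 matches 1110xxxx → 3-byte sequence.
Byte 1: 0xE0 = 11100000, payload 0000 (4 bits).
Byte 2: 0xB8 = 10111000 (10xxxxxx ✓), payload 111000.
Byte 3: 0xB6 = 10110110 (10xxxxxx ✓), payload 110110.
Concatenate: 0000111000110110 = 0xE36 (16 bits → U+0E36).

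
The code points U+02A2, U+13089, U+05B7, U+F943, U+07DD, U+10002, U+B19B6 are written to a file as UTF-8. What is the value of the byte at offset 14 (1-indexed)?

1-indexed offset 14 is 0-indexed offset 13.
U+02A2 → 2-byte form CA A2 at offsets 0–1.
U+13089 → 4-byte form F0 93 82 89 at offsets 2–5.
U+05B7 → 2-byte form D6 B7 at offsets 6–7.
U+F943 → 3-byte form EF A5 83 at offsets 8–10.
U+07DD → 2-byte form DF 9D at offsets 11–12.
U+10002 → 4-byte form F0 90 80 82 at offsets 13–16.
Offset 13 falls in char 6's range; it's byte 1 of F0 90 80 82 = 0xF0.

0xF0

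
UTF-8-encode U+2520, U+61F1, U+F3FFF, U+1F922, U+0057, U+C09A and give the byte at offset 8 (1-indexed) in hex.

0xB3

1-indexed offset 8 is 0-indexed offset 7.
U+2520 → 3-byte form E2 94 A0 at offsets 0–2.
U+61F1 → 3-byte form E6 87 B1 at offsets 3–5.
U+F3FFF → 4-byte form F3 B3 BF BF at offsets 6–9.
Offset 7 falls in char 3's range; it's byte 2 of F3 B3 BF BF = 0xB3.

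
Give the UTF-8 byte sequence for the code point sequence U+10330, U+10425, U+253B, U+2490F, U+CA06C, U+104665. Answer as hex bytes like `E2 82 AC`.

U+10330: 4-byte form → F0 90 8C B0.
U+10425: 4-byte form → F0 90 90 A5.
U+253B: 3-byte form → E2 94 BB.
U+2490F: 4-byte form → F0 A4 A4 8F.
U+CA06C: 4-byte form → F3 8A 81 AC.
U+104665: 4-byte form → F4 84 99 A5.
Concatenated (23 bytes): F0 90 8C B0 F0 90 90 A5 E2 94 BB F0 A4 A4 8F F3 8A 81 AC F4 84 99 A5.

F0 90 8C B0 F0 90 90 A5 E2 94 BB F0 A4 A4 8F F3 8A 81 AC F4 84 99 A5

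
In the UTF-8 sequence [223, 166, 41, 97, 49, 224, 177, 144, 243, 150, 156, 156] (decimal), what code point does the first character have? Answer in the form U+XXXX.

U+07E6

Offset 0: leading byte 0xDF = 11011111 → 2-byte char #1 = DF A6.
Leading byte 0xDF = 11011111 matches 110xxxxx → 2-byte sequence.
Byte 1: 0xDF = 11011111, payload 11111 (5 bits).
Byte 2: 0xA6 = 10100110 (10xxxxxx ✓), payload 100110.
Concatenate: 11111100110 = 0x7E6 (11 bits → U+07E6).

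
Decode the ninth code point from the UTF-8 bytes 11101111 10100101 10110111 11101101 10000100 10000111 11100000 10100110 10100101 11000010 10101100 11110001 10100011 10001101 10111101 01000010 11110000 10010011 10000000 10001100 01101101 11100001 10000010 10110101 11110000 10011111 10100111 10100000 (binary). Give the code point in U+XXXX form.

Offset 0: leading byte 0xEF = 11101111 → 3-byte char #1 = EF A5 B7.
Offset 3: leading byte 0xED = 11101101 → 3-byte char #2 = ED 84 87.
Offset 6: leading byte 0xE0 = 11100000 → 3-byte char #3 = E0 A6 A5.
Offset 9: leading byte 0xC2 = 11000010 → 2-byte char #4 = C2 AC.
Offset 11: leading byte 0xF1 = 11110001 → 4-byte char #5 = F1 A3 8D BD.
Offset 15: leading byte 0x42 = 01000010 → 1-byte char #6 = 42.
Offset 16: leading byte 0xF0 = 11110000 → 4-byte char #7 = F0 93 80 8C.
Offset 20: leading byte 0x6D = 01101101 → 1-byte char #8 = 6D.
Offset 21: leading byte 0xE1 = 11100001 → 3-byte char #9 = E1 82 B5.
Leading byte 0xE1 = 11100001 matches 1110xxxx → 3-byte sequence.
Byte 1: 0xE1 = 11100001, payload 0001 (4 bits).
Byte 2: 0x82 = 10000010 (10xxxxxx ✓), payload 000010.
Byte 3: 0xB5 = 10110101 (10xxxxxx ✓), payload 110101.
Concatenate: 0001000010110101 = 0x10B5 (16 bits → U+10B5).

U+10B5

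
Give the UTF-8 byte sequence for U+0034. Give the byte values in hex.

34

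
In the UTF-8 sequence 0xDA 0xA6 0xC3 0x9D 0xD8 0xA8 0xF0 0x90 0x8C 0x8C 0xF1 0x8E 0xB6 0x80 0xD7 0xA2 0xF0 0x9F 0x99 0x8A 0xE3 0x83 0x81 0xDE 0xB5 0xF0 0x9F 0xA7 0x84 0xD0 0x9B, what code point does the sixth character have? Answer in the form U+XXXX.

U+05E2

Offset 0: leading byte 0xDA = 11011010 → 2-byte char #1 = DA A6.
Offset 2: leading byte 0xC3 = 11000011 → 2-byte char #2 = C3 9D.
Offset 4: leading byte 0xD8 = 11011000 → 2-byte char #3 = D8 A8.
Offset 6: leading byte 0xF0 = 11110000 → 4-byte char #4 = F0 90 8C 8C.
Offset 10: leading byte 0xF1 = 11110001 → 4-byte char #5 = F1 8E B6 80.
Offset 14: leading byte 0xD7 = 11010111 → 2-byte char #6 = D7 A2.
Leading byte 0xD7 = 11010111 matches 110xxxxx → 2-byte sequence.
Byte 1: 0xD7 = 11010111, payload 10111 (5 bits).
Byte 2: 0xA2 = 10100010 (10xxxxxx ✓), payload 100010.
Concatenate: 10111100010 = 0x5E2 (11 bits → U+05E2).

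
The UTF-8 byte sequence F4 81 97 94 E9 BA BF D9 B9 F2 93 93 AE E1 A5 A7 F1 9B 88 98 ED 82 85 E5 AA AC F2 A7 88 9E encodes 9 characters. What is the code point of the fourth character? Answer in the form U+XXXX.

Offset 0: leading byte 0xF4 = 11110100 → 4-byte char #1 = F4 81 97 94.
Offset 4: leading byte 0xE9 = 11101001 → 3-byte char #2 = E9 BA BF.
Offset 7: leading byte 0xD9 = 11011001 → 2-byte char #3 = D9 B9.
Offset 9: leading byte 0xF2 = 11110010 → 4-byte char #4 = F2 93 93 AE.
Leading byte 0xF2 = 11110010 matches 11110xxx → 4-byte sequence.
Byte 1: 0xF2 = 11110010, payload 010 (3 bits).
Byte 2: 0x93 = 10010011 (10xxxxxx ✓), payload 010011.
Byte 3: 0x93 = 10010011 (10xxxxxx ✓), payload 010011.
Byte 4: 0xAE = 10101110 (10xxxxxx ✓), payload 101110.
Concatenate: 010010011010011101110 = 0x934EE (21 bits → U+934EE).

U+934EE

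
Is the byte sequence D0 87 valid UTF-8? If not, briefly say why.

valid

Leading byte 0xD0 = 11010000 → 2-byte form.
Continuation bytes 0x87=10000111 all match 10xxxxxx.
Decoded value 0x407 is ≥ 0x80 (shortest form) and not a surrogate.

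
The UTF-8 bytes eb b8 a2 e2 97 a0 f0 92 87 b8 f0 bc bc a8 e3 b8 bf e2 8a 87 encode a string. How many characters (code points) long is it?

Byte at offset 0: 0xEB = 11101011 → 3-byte char (#1). Advance 3.
Byte at offset 3: 0xE2 = 11100010 → 3-byte char (#2). Advance 3.
Byte at offset 6: 0xF0 = 11110000 → 4-byte char (#3). Advance 4.
Byte at offset 10: 0xF0 = 11110000 → 4-byte char (#4). Advance 4.
Byte at offset 14: 0xE3 = 11100011 → 3-byte char (#5). Advance 3.
Byte at offset 17: 0xE2 = 11100010 → 3-byte char (#6). Advance 3.
Reached end at offset 20 after 6 code points.

6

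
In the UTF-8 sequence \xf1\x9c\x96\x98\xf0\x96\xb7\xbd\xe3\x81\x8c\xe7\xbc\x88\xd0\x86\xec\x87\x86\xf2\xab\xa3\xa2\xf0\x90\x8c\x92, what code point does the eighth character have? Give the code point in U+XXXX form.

U+10312

Offset 0: leading byte 0xF1 = 11110001 → 4-byte char #1 = F1 9C 96 98.
Offset 4: leading byte 0xF0 = 11110000 → 4-byte char #2 = F0 96 B7 BD.
Offset 8: leading byte 0xE3 = 11100011 → 3-byte char #3 = E3 81 8C.
Offset 11: leading byte 0xE7 = 11100111 → 3-byte char #4 = E7 BC 88.
Offset 14: leading byte 0xD0 = 11010000 → 2-byte char #5 = D0 86.
Offset 16: leading byte 0xEC = 11101100 → 3-byte char #6 = EC 87 86.
Offset 19: leading byte 0xF2 = 11110010 → 4-byte char #7 = F2 AB A3 A2.
Offset 23: leading byte 0xF0 = 11110000 → 4-byte char #8 = F0 90 8C 92.
Leading byte 0xF0 = 11110000 matches 11110xxx → 4-byte sequence.
Byte 1: 0xF0 = 11110000, payload 000 (3 bits).
Byte 2: 0x90 = 10010000 (10xxxxxx ✓), payload 010000.
Byte 3: 0x8C = 10001100 (10xxxxxx ✓), payload 001100.
Byte 4: 0x92 = 10010010 (10xxxxxx ✓), payload 010010.
Concatenate: 000010000001100010010 = 0x10312 (21 bits → U+10312).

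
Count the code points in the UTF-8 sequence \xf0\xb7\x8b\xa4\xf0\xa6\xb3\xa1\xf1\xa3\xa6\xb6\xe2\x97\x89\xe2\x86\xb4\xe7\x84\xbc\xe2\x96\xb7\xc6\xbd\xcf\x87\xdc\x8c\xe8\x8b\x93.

11

Byte at offset 0: 0xF0 = 11110000 → 4-byte char (#1). Advance 4.
Byte at offset 4: 0xF0 = 11110000 → 4-byte char (#2). Advance 4.
Byte at offset 8: 0xF1 = 11110001 → 4-byte char (#3). Advance 4.
Byte at offset 12: 0xE2 = 11100010 → 3-byte char (#4). Advance 3.
Byte at offset 15: 0xE2 = 11100010 → 3-byte char (#5). Advance 3.
Byte at offset 18: 0xE7 = 11100111 → 3-byte char (#6). Advance 3.
Byte at offset 21: 0xE2 = 11100010 → 3-byte char (#7). Advance 3.
Byte at offset 24: 0xC6 = 11000110 → 2-byte char (#8). Advance 2.
Byte at offset 26: 0xCF = 11001111 → 2-byte char (#9). Advance 2.
Byte at offset 28: 0xDC = 11011100 → 2-byte char (#10). Advance 2.
Byte at offset 30: 0xE8 = 11101000 → 3-byte char (#11). Advance 3.
Reached end at offset 33 after 11 code points.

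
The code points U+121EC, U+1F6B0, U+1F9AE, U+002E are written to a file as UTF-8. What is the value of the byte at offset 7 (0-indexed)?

U+121EC → 4-byte form F0 92 87 AC at offsets 0–3.
U+1F6B0 → 4-byte form F0 9F 9A B0 at offsets 4–7.
Offset 7 falls in char 2's range; it's byte 4 of F0 9F 9A B0 = 0xB0.

0xB0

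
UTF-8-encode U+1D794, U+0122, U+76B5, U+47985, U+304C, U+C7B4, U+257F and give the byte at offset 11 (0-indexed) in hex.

U+1D794 → 4-byte form F0 9D 9E 94 at offsets 0–3.
U+0122 → 2-byte form C4 A2 at offsets 4–5.
U+76B5 → 3-byte form E7 9A B5 at offsets 6–8.
U+47985 → 4-byte form F1 87 A6 85 at offsets 9–12.
Offset 11 falls in char 4's range; it's byte 3 of F1 87 A6 85 = 0xA6.

0xA6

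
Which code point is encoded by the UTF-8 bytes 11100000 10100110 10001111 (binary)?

Leading byte 0xE0 = 11100000 matches 1110xxxx → 3-byte sequence.
Byte 1: 0xE0 = 11100000, payload 0000 (4 bits).
Byte 2: 0xA6 = 10100110 (10xxxxxx ✓), payload 100110.
Byte 3: 0x8F = 10001111 (10xxxxxx ✓), payload 001111.
Concatenate: 0000100110001111 = 0x98F (16 bits → U+098F).

U+098F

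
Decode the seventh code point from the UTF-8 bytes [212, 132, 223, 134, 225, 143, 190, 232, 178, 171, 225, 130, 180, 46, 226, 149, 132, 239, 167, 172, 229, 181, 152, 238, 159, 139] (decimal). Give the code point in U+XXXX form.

Offset 0: leading byte 0xD4 = 11010100 → 2-byte char #1 = D4 84.
Offset 2: leading byte 0xDF = 11011111 → 2-byte char #2 = DF 86.
Offset 4: leading byte 0xE1 = 11100001 → 3-byte char #3 = E1 8F BE.
Offset 7: leading byte 0xE8 = 11101000 → 3-byte char #4 = E8 B2 AB.
Offset 10: leading byte 0xE1 = 11100001 → 3-byte char #5 = E1 82 B4.
Offset 13: leading byte 0x2E = 00101110 → 1-byte char #6 = 2E.
Offset 14: leading byte 0xE2 = 11100010 → 3-byte char #7 = E2 95 84.
Leading byte 0xE2 = 11100010 matches 1110xxxx → 3-byte sequence.
Byte 1: 0xE2 = 11100010, payload 0010 (4 bits).
Byte 2: 0x95 = 10010101 (10xxxxxx ✓), payload 010101.
Byte 3: 0x84 = 10000100 (10xxxxxx ✓), payload 000100.
Concatenate: 0010010101000100 = 0x2544 (16 bits → U+2544).

U+2544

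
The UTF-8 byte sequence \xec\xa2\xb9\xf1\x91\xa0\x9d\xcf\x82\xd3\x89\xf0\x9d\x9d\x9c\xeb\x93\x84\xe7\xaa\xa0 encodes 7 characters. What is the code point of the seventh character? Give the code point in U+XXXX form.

U+7AA0

Offset 0: leading byte 0xEC = 11101100 → 3-byte char #1 = EC A2 B9.
Offset 3: leading byte 0xF1 = 11110001 → 4-byte char #2 = F1 91 A0 9D.
Offset 7: leading byte 0xCF = 11001111 → 2-byte char #3 = CF 82.
Offset 9: leading byte 0xD3 = 11010011 → 2-byte char #4 = D3 89.
Offset 11: leading byte 0xF0 = 11110000 → 4-byte char #5 = F0 9D 9D 9C.
Offset 15: leading byte 0xEB = 11101011 → 3-byte char #6 = EB 93 84.
Offset 18: leading byte 0xE7 = 11100111 → 3-byte char #7 = E7 AA A0.
Leading byte 0xE7 = 11100111 matches 1110xxxx → 3-byte sequence.
Byte 1: 0xE7 = 11100111, payload 0111 (4 bits).
Byte 2: 0xAA = 10101010 (10xxxxxx ✓), payload 101010.
Byte 3: 0xA0 = 10100000 (10xxxxxx ✓), payload 100000.
Concatenate: 0111101010100000 = 0x7AA0 (16 bits → U+7AA0).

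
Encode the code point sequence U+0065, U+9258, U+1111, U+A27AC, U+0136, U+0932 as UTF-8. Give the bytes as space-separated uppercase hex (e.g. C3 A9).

65 E9 89 98 E1 84 91 F2 A2 9E AC C4 B6 E0 A4 B2

U+0065: 1-byte form → 65.
U+9258: 3-byte form → E9 89 98.
U+1111: 3-byte form → E1 84 91.
U+A27AC: 4-byte form → F2 A2 9E AC.
U+0136: 2-byte form → C4 B6.
U+0932: 3-byte form → E0 A4 B2.
Concatenated (16 bytes): 65 E9 89 98 E1 84 91 F2 A2 9E AC C4 B6 E0 A4 B2.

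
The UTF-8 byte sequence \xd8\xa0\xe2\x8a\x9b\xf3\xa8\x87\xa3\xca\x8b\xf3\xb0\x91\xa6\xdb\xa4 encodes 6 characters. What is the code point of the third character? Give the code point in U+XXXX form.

Offset 0: leading byte 0xD8 = 11011000 → 2-byte char #1 = D8 A0.
Offset 2: leading byte 0xE2 = 11100010 → 3-byte char #2 = E2 8A 9B.
Offset 5: leading byte 0xF3 = 11110011 → 4-byte char #3 = F3 A8 87 A3.
Leading byte 0xF3 = 11110011 matches 11110xxx → 4-byte sequence.
Byte 1: 0xF3 = 11110011, payload 011 (3 bits).
Byte 2: 0xA8 = 10101000 (10xxxxxx ✓), payload 101000.
Byte 3: 0x87 = 10000111 (10xxxxxx ✓), payload 000111.
Byte 4: 0xA3 = 10100011 (10xxxxxx ✓), payload 100011.
Concatenate: 011101000000111100011 = 0xE81E3 (21 bits → U+E81E3).

U+E81E3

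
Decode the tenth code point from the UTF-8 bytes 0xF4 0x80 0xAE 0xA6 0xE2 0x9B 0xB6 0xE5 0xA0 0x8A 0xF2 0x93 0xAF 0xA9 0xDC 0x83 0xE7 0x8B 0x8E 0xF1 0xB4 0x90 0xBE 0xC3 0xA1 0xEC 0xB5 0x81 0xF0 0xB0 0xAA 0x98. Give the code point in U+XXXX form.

Offset 0: leading byte 0xF4 = 11110100 → 4-byte char #1 = F4 80 AE A6.
Offset 4: leading byte 0xE2 = 11100010 → 3-byte char #2 = E2 9B B6.
Offset 7: leading byte 0xE5 = 11100101 → 3-byte char #3 = E5 A0 8A.
Offset 10: leading byte 0xF2 = 11110010 → 4-byte char #4 = F2 93 AF A9.
Offset 14: leading byte 0xDC = 11011100 → 2-byte char #5 = DC 83.
Offset 16: leading byte 0xE7 = 11100111 → 3-byte char #6 = E7 8B 8E.
Offset 19: leading byte 0xF1 = 11110001 → 4-byte char #7 = F1 B4 90 BE.
Offset 23: leading byte 0xC3 = 11000011 → 2-byte char #8 = C3 A1.
Offset 25: leading byte 0xEC = 11101100 → 3-byte char #9 = EC B5 81.
Offset 28: leading byte 0xF0 = 11110000 → 4-byte char #10 = F0 B0 AA 98.
Leading byte 0xF0 = 11110000 matches 11110xxx → 4-byte sequence.
Byte 1: 0xF0 = 11110000, payload 000 (3 bits).
Byte 2: 0xB0 = 10110000 (10xxxxxx ✓), payload 110000.
Byte 3: 0xAA = 10101010 (10xxxxxx ✓), payload 101010.
Byte 4: 0x98 = 10011000 (10xxxxxx ✓), payload 011000.
Concatenate: 000110000101010011000 = 0x30A98 (21 bits → U+30A98).

U+30A98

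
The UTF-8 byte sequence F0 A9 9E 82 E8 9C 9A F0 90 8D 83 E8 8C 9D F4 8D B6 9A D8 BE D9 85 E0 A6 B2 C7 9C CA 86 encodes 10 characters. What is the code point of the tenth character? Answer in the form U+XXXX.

Offset 0: leading byte 0xF0 = 11110000 → 4-byte char #1 = F0 A9 9E 82.
Offset 4: leading byte 0xE8 = 11101000 → 3-byte char #2 = E8 9C 9A.
Offset 7: leading byte 0xF0 = 11110000 → 4-byte char #3 = F0 90 8D 83.
Offset 11: leading byte 0xE8 = 11101000 → 3-byte char #4 = E8 8C 9D.
Offset 14: leading byte 0xF4 = 11110100 → 4-byte char #5 = F4 8D B6 9A.
Offset 18: leading byte 0xD8 = 11011000 → 2-byte char #6 = D8 BE.
Offset 20: leading byte 0xD9 = 11011001 → 2-byte char #7 = D9 85.
Offset 22: leading byte 0xE0 = 11100000 → 3-byte char #8 = E0 A6 B2.
Offset 25: leading byte 0xC7 = 11000111 → 2-byte char #9 = C7 9C.
Offset 27: leading byte 0xCA = 11001010 → 2-byte char #10 = CA 86.
Leading byte 0xCA = 11001010 matches 110xxxxx → 2-byte sequence.
Byte 1: 0xCA = 11001010, payload 01010 (5 bits).
Byte 2: 0x86 = 10000110 (10xxxxxx ✓), payload 000110.
Concatenate: 01010000110 = 0x286 (11 bits → U+0286).

U+0286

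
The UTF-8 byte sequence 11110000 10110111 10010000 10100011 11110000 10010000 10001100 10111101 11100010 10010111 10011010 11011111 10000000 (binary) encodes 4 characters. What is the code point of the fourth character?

Offset 0: leading byte 0xF0 = 11110000 → 4-byte char #1 = F0 B7 90 A3.
Offset 4: leading byte 0xF0 = 11110000 → 4-byte char #2 = F0 90 8C BD.
Offset 8: leading byte 0xE2 = 11100010 → 3-byte char #3 = E2 97 9A.
Offset 11: leading byte 0xDF = 11011111 → 2-byte char #4 = DF 80.
Leading byte 0xDF = 11011111 matches 110xxxxx → 2-byte sequence.
Byte 1: 0xDF = 11011111, payload 11111 (5 bits).
Byte 2: 0x80 = 10000000 (10xxxxxx ✓), payload 000000.
Concatenate: 11111000000 = 0x7C0 (11 bits → U+07C0).

U+07C0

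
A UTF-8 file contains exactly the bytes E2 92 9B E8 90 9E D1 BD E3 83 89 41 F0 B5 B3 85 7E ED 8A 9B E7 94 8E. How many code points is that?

9

Byte at offset 0: 0xE2 = 11100010 → 3-byte char (#1). Advance 3.
Byte at offset 3: 0xE8 = 11101000 → 3-byte char (#2). Advance 3.
Byte at offset 6: 0xD1 = 11010001 → 2-byte char (#3). Advance 2.
Byte at offset 8: 0xE3 = 11100011 → 3-byte char (#4). Advance 3.
Byte at offset 11: 0x41 = 01000001 → 1-byte char (#5). Advance 1.
Byte at offset 12: 0xF0 = 11110000 → 4-byte char (#6). Advance 4.
Byte at offset 16: 0x7E = 01111110 → 1-byte char (#7). Advance 1.
Byte at offset 17: 0xED = 11101101 → 3-byte char (#8). Advance 3.
Byte at offset 20: 0xE7 = 11100111 → 3-byte char (#9). Advance 3.
Reached end at offset 23 after 9 code points.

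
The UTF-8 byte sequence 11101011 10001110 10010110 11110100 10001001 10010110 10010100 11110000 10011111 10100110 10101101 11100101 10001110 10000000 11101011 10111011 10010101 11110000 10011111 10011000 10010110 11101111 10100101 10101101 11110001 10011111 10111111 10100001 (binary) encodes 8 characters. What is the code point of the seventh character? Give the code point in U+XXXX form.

U+F96D

Offset 0: leading byte 0xEB = 11101011 → 3-byte char #1 = EB 8E 96.
Offset 3: leading byte 0xF4 = 11110100 → 4-byte char #2 = F4 89 96 94.
Offset 7: leading byte 0xF0 = 11110000 → 4-byte char #3 = F0 9F A6 AD.
Offset 11: leading byte 0xE5 = 11100101 → 3-byte char #4 = E5 8E 80.
Offset 14: leading byte 0xEB = 11101011 → 3-byte char #5 = EB BB 95.
Offset 17: leading byte 0xF0 = 11110000 → 4-byte char #6 = F0 9F 98 96.
Offset 21: leading byte 0xEF = 11101111 → 3-byte char #7 = EF A5 AD.
Leading byte 0xEF = 11101111 matches 1110xxxx → 3-byte sequence.
Byte 1: 0xEF = 11101111, payload 1111 (4 bits).
Byte 2: 0xA5 = 10100101 (10xxxxxx ✓), payload 100101.
Byte 3: 0xAD = 10101101 (10xxxxxx ✓), payload 101101.
Concatenate: 1111100101101101 = 0xF96D (16 bits → U+F96D).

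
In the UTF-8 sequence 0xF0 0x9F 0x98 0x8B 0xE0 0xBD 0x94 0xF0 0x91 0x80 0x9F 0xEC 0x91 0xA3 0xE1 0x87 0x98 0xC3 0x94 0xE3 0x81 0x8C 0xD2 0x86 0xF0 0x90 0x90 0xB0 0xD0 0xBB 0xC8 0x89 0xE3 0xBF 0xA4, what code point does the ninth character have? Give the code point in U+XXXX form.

U+10430

Offset 0: leading byte 0xF0 = 11110000 → 4-byte char #1 = F0 9F 98 8B.
Offset 4: leading byte 0xE0 = 11100000 → 3-byte char #2 = E0 BD 94.
Offset 7: leading byte 0xF0 = 11110000 → 4-byte char #3 = F0 91 80 9F.
Offset 11: leading byte 0xEC = 11101100 → 3-byte char #4 = EC 91 A3.
Offset 14: leading byte 0xE1 = 11100001 → 3-byte char #5 = E1 87 98.
Offset 17: leading byte 0xC3 = 11000011 → 2-byte char #6 = C3 94.
Offset 19: leading byte 0xE3 = 11100011 → 3-byte char #7 = E3 81 8C.
Offset 22: leading byte 0xD2 = 11010010 → 2-byte char #8 = D2 86.
Offset 24: leading byte 0xF0 = 11110000 → 4-byte char #9 = F0 90 90 B0.
Leading byte 0xF0 = 11110000 matches 11110xxx → 4-byte sequence.
Byte 1: 0xF0 = 11110000, payload 000 (3 bits).
Byte 2: 0x90 = 10010000 (10xxxxxx ✓), payload 010000.
Byte 3: 0x90 = 10010000 (10xxxxxx ✓), payload 010000.
Byte 4: 0xB0 = 10110000 (10xxxxxx ✓), payload 110000.
Concatenate: 000010000010000110000 = 0x10430 (21 bits → U+10430).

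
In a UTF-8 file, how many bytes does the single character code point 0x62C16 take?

4

U+62C16 = 0x62C16. UTF-8 uses 1 byte below 0x80, 2 below 0x800, 3 below 0x10000, 4 up to 0x10FFFF. 0x62C16 is in U+10000–U+10FFFF → 4 bytes.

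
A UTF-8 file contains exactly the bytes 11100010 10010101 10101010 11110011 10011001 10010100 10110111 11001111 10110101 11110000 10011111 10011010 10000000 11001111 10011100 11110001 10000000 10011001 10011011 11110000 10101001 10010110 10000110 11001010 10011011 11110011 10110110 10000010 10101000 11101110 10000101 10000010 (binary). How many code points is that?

10

Byte at offset 0: 0xE2 = 11100010 → 3-byte char (#1). Advance 3.
Byte at offset 3: 0xF3 = 11110011 → 4-byte char (#2). Advance 4.
Byte at offset 7: 0xCF = 11001111 → 2-byte char (#3). Advance 2.
Byte at offset 9: 0xF0 = 11110000 → 4-byte char (#4). Advance 4.
Byte at offset 13: 0xCF = 11001111 → 2-byte char (#5). Advance 2.
Byte at offset 15: 0xF1 = 11110001 → 4-byte char (#6). Advance 4.
Byte at offset 19: 0xF0 = 11110000 → 4-byte char (#7). Advance 4.
Byte at offset 23: 0xCA = 11001010 → 2-byte char (#8). Advance 2.
Byte at offset 25: 0xF3 = 11110011 → 4-byte char (#9). Advance 4.
Byte at offset 29: 0xEE = 11101110 → 3-byte char (#10). Advance 3.
Reached end at offset 32 after 10 code points.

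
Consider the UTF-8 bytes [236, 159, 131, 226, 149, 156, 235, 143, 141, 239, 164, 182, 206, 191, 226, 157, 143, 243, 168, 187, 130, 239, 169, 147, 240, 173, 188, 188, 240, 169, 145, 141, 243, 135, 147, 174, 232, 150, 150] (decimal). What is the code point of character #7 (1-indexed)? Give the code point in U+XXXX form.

U+E8EC2

Offset 0: leading byte 0xEC = 11101100 → 3-byte char #1 = EC 9F 83.
Offset 3: leading byte 0xE2 = 11100010 → 3-byte char #2 = E2 95 9C.
Offset 6: leading byte 0xEB = 11101011 → 3-byte char #3 = EB 8F 8D.
Offset 9: leading byte 0xEF = 11101111 → 3-byte char #4 = EF A4 B6.
Offset 12: leading byte 0xCE = 11001110 → 2-byte char #5 = CE BF.
Offset 14: leading byte 0xE2 = 11100010 → 3-byte char #6 = E2 9D 8F.
Offset 17: leading byte 0xF3 = 11110011 → 4-byte char #7 = F3 A8 BB 82.
Leading byte 0xF3 = 11110011 matches 11110xxx → 4-byte sequence.
Byte 1: 0xF3 = 11110011, payload 011 (3 bits).
Byte 2: 0xA8 = 10101000 (10xxxxxx ✓), payload 101000.
Byte 3: 0xBB = 10111011 (10xxxxxx ✓), payload 111011.
Byte 4: 0x82 = 10000010 (10xxxxxx ✓), payload 000010.
Concatenate: 011101000111011000010 = 0xE8EC2 (21 bits → U+E8EC2).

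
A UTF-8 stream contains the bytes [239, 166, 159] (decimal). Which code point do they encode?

U+F99F

Leading byte 0xEF = 11101111 matches 1110xxxx → 3-byte sequence.
Byte 1: 0xEF = 11101111, payload 1111 (4 bits).
Byte 2: 0xA6 = 10100110 (10xxxxxx ✓), payload 100110.
Byte 3: 0x9F = 10011111 (10xxxxxx ✓), payload 011111.
Concatenate: 1111100110011111 = 0xF99F (16 bits → U+F99F).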